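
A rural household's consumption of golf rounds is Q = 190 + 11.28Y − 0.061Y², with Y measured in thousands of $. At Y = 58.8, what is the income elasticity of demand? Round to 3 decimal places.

At Y = 58.8: Q = 642.3602.
dQ/dY = 11.28 − 0.122Y = 4.10640.
η = (dQ/dY)·(Y/Q) = 4.10640 × (58.8/642.3602) = 0.376.

0.376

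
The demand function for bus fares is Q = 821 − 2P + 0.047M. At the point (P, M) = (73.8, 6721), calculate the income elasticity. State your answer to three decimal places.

At P = 73.8, M = 6721: Q = 989.287.
Holding P constant, ∂Q/∂M = 0.047.
η_M = (∂Q/∂M)·(M/Q) = 0.047 × (6721/989.287) = 0.319.

0.319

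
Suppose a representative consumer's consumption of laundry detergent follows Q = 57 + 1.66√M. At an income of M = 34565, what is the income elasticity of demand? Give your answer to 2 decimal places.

0.42

At M = 34565: Q = 365.622.
dQ/dM = 1.66/(2√M) = 0.00446437 at this income.
η = (dQ/dM)·(M/Q) = 0.00446437 × (34565/365.622) = 0.42.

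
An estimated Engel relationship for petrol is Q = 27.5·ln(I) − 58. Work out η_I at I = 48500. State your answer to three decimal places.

At I = 48500: Q = 238.706.
dQ/dI = 27.5/I = 0.00056701 at this income.
η = (dQ/dI)·(I/Q) = 0.00056701 × (48500/238.706) = 0.115.

0.115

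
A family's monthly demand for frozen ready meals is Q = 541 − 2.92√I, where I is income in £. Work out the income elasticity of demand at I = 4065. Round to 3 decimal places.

At I = 4065: Q = 354.829.
dQ/dI = -2.92/(2√I) = -0.0228993 at this income.
η = (dQ/dI)·(I/Q) = -0.0228993 × (4065/354.829) = -0.262.

-0.262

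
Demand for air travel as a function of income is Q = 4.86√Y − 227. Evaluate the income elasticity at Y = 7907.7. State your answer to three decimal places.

At Y = 7907.7: Q = 205.177.
dQ/dY = 4.86/(2√Y) = 0.0273263 at this income.
η = (dQ/dY)·(Y/Q) = 0.0273263 × (7907.7/205.177) = 1.053.

1.053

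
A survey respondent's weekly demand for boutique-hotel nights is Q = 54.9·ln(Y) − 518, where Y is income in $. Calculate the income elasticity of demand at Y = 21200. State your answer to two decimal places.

At Y = 21200: Q = 28.900.
dQ/dY = 54.9/Y = 0.00258962 at this income.
η = (dQ/dY)·(Y/Q) = 0.00258962 × (21200/28.900) = 1.90.

1.90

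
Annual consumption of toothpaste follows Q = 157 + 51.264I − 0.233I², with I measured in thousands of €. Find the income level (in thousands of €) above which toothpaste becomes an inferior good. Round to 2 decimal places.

dQ/dI = 51.264 − 0.466I.
The good is inferior where dQ/dI < 0. Setting dQ/dI = 0 gives I = 51.264 / 0.466 = 110.01.

110.01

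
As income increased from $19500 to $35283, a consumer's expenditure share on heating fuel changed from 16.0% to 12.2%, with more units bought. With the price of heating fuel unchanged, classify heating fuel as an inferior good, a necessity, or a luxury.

Quantity rises but the budget share falls as income rises, so 0 < η < 1.

necessity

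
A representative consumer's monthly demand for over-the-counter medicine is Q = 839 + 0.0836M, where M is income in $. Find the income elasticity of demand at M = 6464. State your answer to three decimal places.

0.392

At M = 6464: Q = 1379.390.
dQ/dM = 0.0836.
η = (dQ/dM)·(M/Q) = 0.0836 × (6464/1379.390) = 0.392.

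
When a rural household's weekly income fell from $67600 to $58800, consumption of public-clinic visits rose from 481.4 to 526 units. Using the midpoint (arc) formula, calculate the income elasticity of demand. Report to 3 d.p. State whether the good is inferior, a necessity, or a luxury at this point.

-0.636 (inferior good)

ΔQ = 526 − 481.4 = 44.6; midpoint Q̄ = (481.4 + 526)/2 = 503.7.
ΔI = 58800 − 67600 = -8800; midpoint Ī = (67600 + 58800)/2 = 63200.
η = (ΔQ/Q̄) ÷ (ΔI/Ī) = (44.6/503.7) ÷ (-8800/63200) = -0.636.
η < 0 ⇒ inferior good.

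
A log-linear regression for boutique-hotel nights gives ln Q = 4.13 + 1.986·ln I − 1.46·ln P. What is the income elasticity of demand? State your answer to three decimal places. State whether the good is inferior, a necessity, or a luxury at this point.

1.986 (luxury)

In a log-linear demand, the coefficient on ln I is the income elasticity.
So η = 1.986.
η > 1 ⇒ luxury.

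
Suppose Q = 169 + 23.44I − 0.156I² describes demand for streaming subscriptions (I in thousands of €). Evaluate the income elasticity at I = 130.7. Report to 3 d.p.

At I = 130.7: Q = 567.7396.
dQ/dI = 23.44 − 0.312I = -17.33840.
η = (dQ/dI)·(I/Q) = -17.33840 × (130.7/567.7396) = -3.991.

-3.991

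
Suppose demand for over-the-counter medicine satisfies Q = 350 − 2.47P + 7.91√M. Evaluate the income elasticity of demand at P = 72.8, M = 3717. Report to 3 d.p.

At P = 72.8, M = 3717: Q = 652.435.
Holding P constant, ∂Q/∂M = 7.91/(2√M) = 0.0648709.
η_M = (∂Q/∂M)·(M/Q) = 0.0648709 × (3717/652.435) = 0.370.

0.370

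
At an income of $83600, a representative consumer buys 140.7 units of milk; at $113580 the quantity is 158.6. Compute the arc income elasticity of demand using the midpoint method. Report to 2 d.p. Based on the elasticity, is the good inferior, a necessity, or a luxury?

0.39 (necessity)

ΔQ = 158.6 − 140.7 = 17.9; midpoint Q̄ = (140.7 + 158.6)/2 = 149.65.
ΔI = 113580 − 83600 = 29980; midpoint Ī = (83600 + 113580)/2 = 98590.
η = (ΔQ/Q̄) ÷ (ΔI/Ī) = (17.9/149.65) ÷ (29980/98590) = 0.39.
0 < η < 1 ⇒ necessity.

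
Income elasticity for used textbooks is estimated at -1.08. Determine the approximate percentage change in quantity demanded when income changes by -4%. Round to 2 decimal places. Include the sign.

4.32%

%ΔQ ≈ η × %ΔI = -1.08 × (-4%) = 4.32%.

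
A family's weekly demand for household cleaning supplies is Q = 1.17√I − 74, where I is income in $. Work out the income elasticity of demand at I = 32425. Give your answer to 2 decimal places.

0.77

At I = 32425: Q = 136.681.
dQ/dI = 1.17/(2√I) = 0.00324875 at this income.
η = (dQ/dI)·(I/Q) = 0.00324875 × (32425/136.681) = 0.77.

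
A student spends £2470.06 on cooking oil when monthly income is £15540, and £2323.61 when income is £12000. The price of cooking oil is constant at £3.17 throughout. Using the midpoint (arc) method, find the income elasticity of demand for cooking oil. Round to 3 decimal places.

0.238

With a constant price, Q₁ = 2470.06/3.17 = 779.199 and Q₂ = 2323.61/3.17 = 733.000 (equivalently, work directly with expenditure since P cancels).
Midpoint %ΔQ = (2323.61 − 2470.06)/2396.84 = -0.06110; midpoint %ΔI = (12000 − 15540)/13770 = -0.25708.
η = -0.06110 / -0.25708 = 0.238.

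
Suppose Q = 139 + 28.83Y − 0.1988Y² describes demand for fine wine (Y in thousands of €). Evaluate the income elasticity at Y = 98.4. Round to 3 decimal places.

-0.964

At Y = 98.4: Q = 1050.9791.
dQ/dY = 28.83 − 0.3976Y = -10.29384.
η = (dQ/dY)·(Y/Q) = -10.29384 × (98.4/1050.9791) = -0.964.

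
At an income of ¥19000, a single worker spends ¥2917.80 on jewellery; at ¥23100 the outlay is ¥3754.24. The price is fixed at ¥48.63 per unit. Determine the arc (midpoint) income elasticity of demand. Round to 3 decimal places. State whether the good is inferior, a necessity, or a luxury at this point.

1.287 (luxury)

With a constant price, Q₁ = 2917.80/48.63 = 60.000 and Q₂ = 3754.24/48.63 = 77.200 (equivalently, work directly with expenditure since P cancels).
Midpoint %ΔQ = (3754.24 − 2917.80)/3336.02 = 0.25073; midpoint %ΔI = (23100 − 19000)/21050 = 0.19477.
η = 0.25073 / 0.19477 = 1.287.
η > 1 ⇒ luxury.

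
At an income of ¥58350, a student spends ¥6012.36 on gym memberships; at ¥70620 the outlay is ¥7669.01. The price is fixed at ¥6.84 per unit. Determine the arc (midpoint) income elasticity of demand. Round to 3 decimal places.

1.273

With a constant price, Q₁ = 6012.36/6.84 = 879.000 and Q₂ = 7669.01/6.84 = 1121.200 (equivalently, work directly with expenditure since P cancels).
Midpoint %ΔQ = (7669.01 − 6012.36)/6840.69 = 0.24218; midpoint %ΔI = (70620 − 58350)/64485 = 0.19028.
η = 0.24218 / 0.19028 = 1.273.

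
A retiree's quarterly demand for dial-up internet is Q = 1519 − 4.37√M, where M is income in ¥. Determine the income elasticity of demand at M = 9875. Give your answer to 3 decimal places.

At M = 9875: Q = 1084.740.
dQ/dM = -4.37/(2√M) = -0.0219879 at this income.
η = (dQ/dM)·(M/Q) = -0.0219879 × (9875/1084.740) = -0.200.

-0.200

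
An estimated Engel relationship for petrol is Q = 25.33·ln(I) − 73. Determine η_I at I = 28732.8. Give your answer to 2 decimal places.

At I = 28732.8: Q = 187.033.
dQ/dI = 25.33/I = 0.000881571 at this income.
η = (dQ/dI)·(I/Q) = 0.000881571 × (28732.8/187.033) = 0.14.

0.14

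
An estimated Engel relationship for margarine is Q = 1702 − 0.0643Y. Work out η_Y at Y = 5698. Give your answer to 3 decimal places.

-0.274

At Y = 5698: Q = 1335.619.
dQ/dY = −0.0643.
η = (dQ/dY)·(Y/Q) = -0.0643 × (5698/1335.619) = -0.274.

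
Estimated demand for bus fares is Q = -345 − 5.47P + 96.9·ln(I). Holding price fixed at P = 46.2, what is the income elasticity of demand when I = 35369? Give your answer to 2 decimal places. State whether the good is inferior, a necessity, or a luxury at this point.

0.23 (necessity)

At P = 46.2, I = 35369: Q = 417.177.
Holding P constant, ∂Q/∂I = 96.9/I = 0.00273969.
η_I = (∂Q/∂I)·(I/Q) = 0.00273969 × (35369/417.177) = 0.23.
Since 0 < η < 1, this is a necessity.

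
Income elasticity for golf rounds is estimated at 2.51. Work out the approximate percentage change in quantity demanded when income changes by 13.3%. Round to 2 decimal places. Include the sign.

%ΔQ ≈ η × %ΔI = 2.51 × 13.3% = 33.38%.

33.38%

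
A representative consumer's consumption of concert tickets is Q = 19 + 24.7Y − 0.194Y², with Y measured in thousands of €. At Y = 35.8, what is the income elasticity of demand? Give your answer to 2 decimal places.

0.59

At Y = 35.8: Q = 654.6218.
dQ/dY = 24.7 − 0.388Y = 10.80960.
η = (dQ/dY)·(Y/Q) = 10.80960 × (35.8/654.6218) = 0.59.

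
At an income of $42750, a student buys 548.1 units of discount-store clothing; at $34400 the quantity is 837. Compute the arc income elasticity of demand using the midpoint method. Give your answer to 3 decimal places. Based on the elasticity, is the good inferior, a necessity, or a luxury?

-1.927 (inferior good)

ΔQ = 837 − 548.1 = 288.9; midpoint Q̄ = (548.1 + 837)/2 = 692.55.
ΔI = 34400 − 42750 = -8350; midpoint Ī = (42750 + 34400)/2 = 38575.
η = (ΔQ/Q̄) ÷ (ΔI/Ī) = (288.9/692.55) ÷ (-8350/38575) = -1.927.
η < 0 ⇒ inferior good.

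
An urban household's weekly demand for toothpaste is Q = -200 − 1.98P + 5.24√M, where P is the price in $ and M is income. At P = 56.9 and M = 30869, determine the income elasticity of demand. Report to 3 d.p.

0.757

At P = 56.9, M = 30869: Q = 607.984.
Holding P constant, ∂Q/∂M = 5.24/(2√M) = 0.0149121.
η_M = (∂Q/∂M)·(M/Q) = 0.0149121 × (30869/607.984) = 0.757.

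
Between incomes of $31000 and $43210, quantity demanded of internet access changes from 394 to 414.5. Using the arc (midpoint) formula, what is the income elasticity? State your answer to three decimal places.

0.154

ΔQ = 414.5 − 394 = 20.5; midpoint Q̄ = (394 + 414.5)/2 = 404.25.
ΔI = 43210 − 31000 = 12210; midpoint Ī = (31000 + 43210)/2 = 37105.
η = (ΔQ/Q̄) ÷ (ΔI/Ī) = (20.5/404.25) ÷ (12210/37105) = 0.154.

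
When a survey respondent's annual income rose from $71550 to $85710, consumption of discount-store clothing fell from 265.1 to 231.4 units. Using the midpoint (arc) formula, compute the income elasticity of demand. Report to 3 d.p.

ΔQ = 231.4 − 265.1 = -33.7; midpoint Q̄ = (265.1 + 231.4)/2 = 248.25.
ΔI = 85710 − 71550 = 14160; midpoint Ī = (71550 + 85710)/2 = 78630.
η = (ΔQ/Q̄) ÷ (ΔI/Ī) = (-33.7/248.25) ÷ (14160/78630) = -0.754.

-0.754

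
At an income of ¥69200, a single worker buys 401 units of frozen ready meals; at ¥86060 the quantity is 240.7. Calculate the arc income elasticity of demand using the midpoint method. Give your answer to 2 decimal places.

ΔQ = 240.7 − 401 = -160.3; midpoint Q̄ = (401 + 240.7)/2 = 320.85.
ΔI = 86060 − 69200 = 16860; midpoint Ī = (69200 + 86060)/2 = 77630.
η = (ΔQ/Q̄) ÷ (ΔI/Ī) = (-160.3/320.85) ÷ (16860/77630) = -2.30.

-2.30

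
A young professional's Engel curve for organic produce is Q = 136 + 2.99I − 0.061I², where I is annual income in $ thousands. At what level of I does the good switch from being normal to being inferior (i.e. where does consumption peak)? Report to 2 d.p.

dQ/dI = 2.99 − 0.122I.
The good is inferior where dQ/dI < 0. Setting dQ/dI = 0 gives I = 2.99 / 0.122 = 24.51.

24.51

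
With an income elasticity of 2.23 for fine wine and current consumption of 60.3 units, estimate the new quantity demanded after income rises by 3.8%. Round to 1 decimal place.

65.4

%ΔQ ≈ η × %ΔI = 2.23 × 3.8% = 8.474%.
New Q ≈ 60.3 × (1 + 0.08474) = 65.4.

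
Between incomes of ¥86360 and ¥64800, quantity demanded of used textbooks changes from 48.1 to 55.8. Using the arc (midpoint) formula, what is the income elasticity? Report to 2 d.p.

-0.52

ΔQ = 55.8 − 48.1 = 7.7; midpoint Q̄ = (48.1 + 55.8)/2 = 51.95.
ΔI = 64800 − 86360 = -21560; midpoint Ī = (86360 + 64800)/2 = 75580.
η = (ΔQ/Q̄) ÷ (ΔI/Ī) = (7.7/51.95) ÷ (-21560/75580) = -0.52.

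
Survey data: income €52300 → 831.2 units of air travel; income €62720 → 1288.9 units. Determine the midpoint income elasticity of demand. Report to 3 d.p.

2.383

ΔQ = 1288.9 − 831.2 = 457.7; midpoint Q̄ = (831.2 + 1288.9)/2 = 1060.05.
ΔI = 62720 − 52300 = 10420; midpoint Ī = (52300 + 62720)/2 = 57510.
η = (ΔQ/Q̄) ÷ (ΔI/Ī) = (457.7/1060.05) ÷ (10420/57510) = 2.383.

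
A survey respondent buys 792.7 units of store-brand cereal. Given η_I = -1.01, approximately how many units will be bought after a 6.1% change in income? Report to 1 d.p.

%ΔQ ≈ η × %ΔI = -1.01 × 6.1% = -6.161%.
New Q ≈ 792.7 × (1 − 0.06161) = 743.9.

743.9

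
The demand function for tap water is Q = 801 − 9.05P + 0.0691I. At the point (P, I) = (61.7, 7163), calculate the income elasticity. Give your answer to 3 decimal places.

0.671

At P = 61.7, I = 7163: Q = 737.578.
Holding P constant, ∂Q/∂I = 0.0691.
η_I = (∂Q/∂I)·(I/Q) = 0.0691 × (7163/737.578) = 0.671.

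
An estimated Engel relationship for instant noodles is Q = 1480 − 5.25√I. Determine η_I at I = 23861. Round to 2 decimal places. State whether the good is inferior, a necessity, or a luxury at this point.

-0.61 (inferior good)

At I = 23861: Q = 669.032.
dQ/dI = -5.25/(2√I) = -0.0169936 at this income.
η = (dQ/dI)·(I/Q) = -0.0169936 × (23861/669.032) = -0.61.
Since η < 0, the good is an inferior good.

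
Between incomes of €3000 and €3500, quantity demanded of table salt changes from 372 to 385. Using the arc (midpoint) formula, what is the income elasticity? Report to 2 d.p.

ΔQ = 385 − 372 = 13; midpoint Q̄ = (372 + 385)/2 = 378.5.
ΔI = 3500 − 3000 = 500; midpoint Ī = (3000 + 3500)/2 = 3250.
η = (ΔQ/Q̄) ÷ (ΔI/Ī) = (13/378.5) ÷ (500/3250) = 0.22.

0.22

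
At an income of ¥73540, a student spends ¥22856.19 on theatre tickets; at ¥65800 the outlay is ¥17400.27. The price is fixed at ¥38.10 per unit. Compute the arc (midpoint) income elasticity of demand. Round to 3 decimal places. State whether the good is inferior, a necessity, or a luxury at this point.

With a constant price, Q₁ = 22856.19/38.10 = 599.900 and Q₂ = 17400.27/38.10 = 456.700 (equivalently, work directly with expenditure since P cancels).
Midpoint %ΔQ = (17400.27 − 22856.19)/20128.23 = -0.27106; midpoint %ΔI = (65800 − 73540)/69670 = -0.11110.
η = -0.27106 / -0.11110 = 2.440.
η > 1 ⇒ luxury.

2.440 (luxury)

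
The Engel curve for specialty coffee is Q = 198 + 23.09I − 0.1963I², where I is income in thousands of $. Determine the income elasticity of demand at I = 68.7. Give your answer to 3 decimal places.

At I = 68.7: Q = 857.8079.
dQ/dI = 23.09 − 0.3926I = -3.88162.
η = (dQ/dI)·(I/Q) = -3.88162 × (68.7/857.8079) = -0.311.

-0.311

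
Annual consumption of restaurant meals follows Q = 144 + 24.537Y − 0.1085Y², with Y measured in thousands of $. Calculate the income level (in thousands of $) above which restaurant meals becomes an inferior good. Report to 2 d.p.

dQ/dY = 24.537 − 0.217Y.
The good is inferior where dQ/dY < 0. Setting dQ/dY = 0 gives Y = 24.537 / 0.217 = 113.07.

113.07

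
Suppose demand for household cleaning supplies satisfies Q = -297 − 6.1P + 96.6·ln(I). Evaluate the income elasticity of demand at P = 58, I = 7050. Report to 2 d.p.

0.47

At P = 58, I = 7050: Q = 205.152.
Holding P constant, ∂Q/∂I = 96.6/I = 0.0137021.
η_I = (∂Q/∂I)·(I/Q) = 0.0137021 × (7050/205.152) = 0.47.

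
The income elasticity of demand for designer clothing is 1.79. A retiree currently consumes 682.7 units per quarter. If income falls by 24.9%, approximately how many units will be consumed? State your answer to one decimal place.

378.4

%ΔQ ≈ η × %ΔI = 1.79 × (-24.9%) = -44.571%.
New Q ≈ 682.7 × (1 − 0.44571) = 378.4.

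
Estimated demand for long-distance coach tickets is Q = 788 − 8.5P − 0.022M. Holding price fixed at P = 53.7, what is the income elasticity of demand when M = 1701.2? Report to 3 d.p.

-0.127

At P = 53.7, M = 1701.2: Q = 294.124.
Holding P constant, ∂Q/∂M = −0.022.
η_M = (∂Q/∂M)·(M/Q) = -0.022 × (1701.2/294.124) = -0.127.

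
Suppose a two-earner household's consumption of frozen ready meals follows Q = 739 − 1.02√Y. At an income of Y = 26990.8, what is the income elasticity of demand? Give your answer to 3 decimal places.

At Y = 26990.8: Q = 571.425.
dQ/dY = -1.02/(2√Y) = -0.00310429 at this income.
η = (dQ/dY)·(Y/Q) = -0.00310429 × (26990.8/571.425) = -0.147.

-0.147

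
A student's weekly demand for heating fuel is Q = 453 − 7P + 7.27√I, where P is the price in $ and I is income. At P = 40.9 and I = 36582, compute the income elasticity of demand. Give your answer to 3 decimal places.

At P = 40.9, I = 36582: Q = 1557.191.
Holding P constant, ∂Q/∂I = 7.27/(2√I) = 0.0190051.
η_I = (∂Q/∂I)·(I/Q) = 0.0190051 × (36582/1557.191) = 0.446.

0.446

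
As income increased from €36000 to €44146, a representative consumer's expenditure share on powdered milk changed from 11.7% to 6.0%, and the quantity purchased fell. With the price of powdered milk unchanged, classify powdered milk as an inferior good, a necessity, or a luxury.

Quantity demanded falls as income rises, so η < 0.

inferior good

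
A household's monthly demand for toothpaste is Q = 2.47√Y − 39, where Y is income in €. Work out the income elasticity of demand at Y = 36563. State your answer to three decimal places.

0.545

At Y = 36563: Q = 433.300.
dQ/dY = 2.47/(2√Y) = 0.00645871 at this income.
η = (dQ/dY)·(Y/Q) = 0.00645871 × (36563/433.300) = 0.545.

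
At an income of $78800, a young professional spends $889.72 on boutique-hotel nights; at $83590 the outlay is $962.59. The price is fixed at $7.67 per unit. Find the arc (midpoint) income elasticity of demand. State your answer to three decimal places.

1.334

With a constant price, Q₁ = 889.72/7.67 = 116.000 and Q₂ = 962.59/7.67 = 125.501 (equivalently, work directly with expenditure since P cancels).
Midpoint %ΔQ = (962.59 − 889.72)/926.16 = 0.07868; midpoint %ΔI = (83590 − 78800)/81195 = 0.05899.
η = 0.07868 / 0.05899 = 1.334.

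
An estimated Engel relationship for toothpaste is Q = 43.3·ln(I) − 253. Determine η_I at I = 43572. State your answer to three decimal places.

0.207

At I = 43572: Q = 209.538.
dQ/dI = 43.3/I = 0.000993757 at this income.
η = (dQ/dI)·(I/Q) = 0.000993757 × (43572/209.538) = 0.207.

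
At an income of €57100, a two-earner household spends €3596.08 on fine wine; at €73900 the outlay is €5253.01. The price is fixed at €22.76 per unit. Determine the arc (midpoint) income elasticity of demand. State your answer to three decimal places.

1.460

With a constant price, Q₁ = 3596.08/22.76 = 158.000 and Q₂ = 5253.01/22.76 = 230.800 (equivalently, work directly with expenditure since P cancels).
Midpoint %ΔQ = (5253.01 − 3596.08)/4424.55 = 0.37449; midpoint %ΔI = (73900 − 57100)/65500 = 0.25649.
η = 0.37449 / 0.25649 = 1.460.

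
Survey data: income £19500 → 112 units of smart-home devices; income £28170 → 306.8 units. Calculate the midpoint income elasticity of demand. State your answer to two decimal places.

2.56

ΔQ = 306.8 − 112 = 194.8; midpoint Q̄ = (112 + 306.8)/2 = 209.4.
ΔI = 28170 − 19500 = 8670; midpoint Ī = (19500 + 28170)/2 = 23835.
η = (ΔQ/Q̄) ÷ (ΔI/Ī) = (194.8/209.4) ÷ (8670/23835) = 2.56.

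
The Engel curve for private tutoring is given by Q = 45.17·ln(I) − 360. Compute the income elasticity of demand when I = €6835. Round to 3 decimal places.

At I = 6835: Q = 38.843.
dQ/dI = 45.17/I = 0.00660863 at this income.
η = (dQ/dI)·(I/Q) = 0.00660863 × (6835/38.843) = 1.163.

1.163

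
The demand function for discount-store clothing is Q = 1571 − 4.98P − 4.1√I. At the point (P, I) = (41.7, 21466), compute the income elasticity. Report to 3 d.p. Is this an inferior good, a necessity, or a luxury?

-0.394 (inferior good)

At P = 41.7, I = 21466: Q = 762.632.
Holding P constant, ∂Q/∂I = -4.1/(2√I) = -0.013992.
η_I = (∂Q/∂I)·(I/Q) = -0.013992 × (21466/762.632) = -0.394.
Since η < 0, this is an inferior good.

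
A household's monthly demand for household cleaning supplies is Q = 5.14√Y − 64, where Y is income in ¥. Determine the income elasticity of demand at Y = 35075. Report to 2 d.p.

At Y = 35075: Q = 898.636.
dQ/dY = 5.14/(2√Y) = 0.0137225 at this income.
η = (dQ/dY)·(Y/Q) = 0.0137225 × (35075/898.636) = 0.54.

0.54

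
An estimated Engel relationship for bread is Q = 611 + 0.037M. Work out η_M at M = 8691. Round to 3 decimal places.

0.345

At M = 8691: Q = 932.567.
dQ/dM = 0.037.
η = (dQ/dM)·(M/Q) = 0.037 × (8691/932.567) = 0.345.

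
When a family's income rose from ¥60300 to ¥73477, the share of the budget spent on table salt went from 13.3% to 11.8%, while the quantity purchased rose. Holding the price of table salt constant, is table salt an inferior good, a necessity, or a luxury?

necessity

Quantity rises but the budget share falls as income rises, so 0 < η < 1.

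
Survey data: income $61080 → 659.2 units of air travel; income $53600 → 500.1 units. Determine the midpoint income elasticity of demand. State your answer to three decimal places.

ΔQ = 500.1 − 659.2 = -159.1; midpoint Q̄ = (659.2 + 500.1)/2 = 579.65.
ΔI = 53600 − 61080 = -7480; midpoint Ī = (61080 + 53600)/2 = 57340.
η = (ΔQ/Q̄) ÷ (ΔI/Ī) = (-159.1/579.65) ÷ (-7480/57340) = 2.104.

2.104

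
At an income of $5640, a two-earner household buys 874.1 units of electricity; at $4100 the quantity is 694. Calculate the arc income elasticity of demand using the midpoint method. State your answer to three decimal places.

ΔQ = 694 − 874.1 = -180.1; midpoint Q̄ = (874.1 + 694)/2 = 784.05.
ΔI = 4100 − 5640 = -1540; midpoint Ī = (5640 + 4100)/2 = 4870.
η = (ΔQ/Q̄) ÷ (ΔI/Ī) = (-180.1/784.05) ÷ (-1540/4870) = 0.726.

0.726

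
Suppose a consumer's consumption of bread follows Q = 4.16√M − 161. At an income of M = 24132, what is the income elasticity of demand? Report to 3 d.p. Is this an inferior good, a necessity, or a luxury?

At M = 24132: Q = 485.234.
dQ/dM = 4.16/(2√M) = 0.0133896 at this income.
η = (dQ/dM)·(M/Q) = 0.0133896 × (24132/485.234) = 0.666.
Since 0 < η < 1, the good is a necessity.

0.666 (necessity)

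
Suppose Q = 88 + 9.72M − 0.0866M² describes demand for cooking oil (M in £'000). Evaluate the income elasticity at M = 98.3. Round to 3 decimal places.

-3.475

At M = 98.3: Q = 206.6697.
dQ/dM = 9.72 − 0.1732M = -7.30556.
η = (dQ/dM)·(M/Q) = -7.30556 × (98.3/206.6697) = -3.475.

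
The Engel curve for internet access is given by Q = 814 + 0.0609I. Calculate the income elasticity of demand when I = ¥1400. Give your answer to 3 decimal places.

0.095

At I = 1400: Q = 899.260.
dQ/dI = 0.0609.
η = (dQ/dI)·(I/Q) = 0.0609 × (1400/899.260) = 0.095.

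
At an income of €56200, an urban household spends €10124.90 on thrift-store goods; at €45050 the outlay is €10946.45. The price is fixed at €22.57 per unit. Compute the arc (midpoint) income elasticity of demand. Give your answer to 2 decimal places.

-0.35

With a constant price, Q₁ = 10124.90/22.57 = 448.600 and Q₂ = 10946.45/22.57 = 485.000 (equivalently, work directly with expenditure since P cancels).
Midpoint %ΔQ = (10946.45 − 10124.90)/10535.68 = 0.07798; midpoint %ΔI = (45050 − 56200)/50625 = -0.22025.
η = 0.07798 / -0.22025 = -0.35.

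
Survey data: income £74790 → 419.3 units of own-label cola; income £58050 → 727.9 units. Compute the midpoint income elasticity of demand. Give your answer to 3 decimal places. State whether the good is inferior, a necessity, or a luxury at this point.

ΔQ = 727.9 − 419.3 = 308.6; midpoint Q̄ = (419.3 + 727.9)/2 = 573.6.
ΔI = 58050 − 74790 = -16740; midpoint Ī = (74790 + 58050)/2 = 66420.
η = (ΔQ/Q̄) ÷ (ΔI/Ī) = (308.6/573.6) ÷ (-16740/66420) = -2.135.
η < 0 ⇒ inferior good.

-2.135 (inferior good)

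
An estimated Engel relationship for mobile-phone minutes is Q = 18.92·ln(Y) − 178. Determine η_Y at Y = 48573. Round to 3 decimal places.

At Y = 48573: Q = 26.162.
dQ/dY = 18.92/Y = 0.000389517 at this income.
η = (dQ/dY)·(Y/Q) = 0.000389517 × (48573/26.162) = 0.723.

0.723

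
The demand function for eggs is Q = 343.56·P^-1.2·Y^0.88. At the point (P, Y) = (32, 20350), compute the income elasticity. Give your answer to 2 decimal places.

0.88

For a multiplicative demand Q = A·P^α·Y^β, the income elasticity is β everywhere.
Here β = 0.88, so η = 0.88.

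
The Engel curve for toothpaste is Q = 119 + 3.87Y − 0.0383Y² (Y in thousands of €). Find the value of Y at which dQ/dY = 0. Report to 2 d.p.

50.52

dQ/dY = 3.87 − 0.0766Y.
The good is inferior where dQ/dY < 0. Setting dQ/dY = 0 gives Y = 3.87 / 0.0766 = 50.52.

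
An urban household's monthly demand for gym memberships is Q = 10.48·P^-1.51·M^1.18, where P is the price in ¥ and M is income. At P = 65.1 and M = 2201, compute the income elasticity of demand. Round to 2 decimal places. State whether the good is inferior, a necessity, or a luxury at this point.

For a multiplicative demand Q = A·P^α·M^β, the income elasticity is β everywhere.
Here β = 1.18, so η = 1.18.
Since η > 1, this is a luxury.

1.18 (luxury)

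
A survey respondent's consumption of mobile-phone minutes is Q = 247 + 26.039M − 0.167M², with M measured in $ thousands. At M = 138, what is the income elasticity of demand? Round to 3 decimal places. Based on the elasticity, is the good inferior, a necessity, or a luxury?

-4.193 (inferior good)

At M = 138: Q = 660.0340.
dQ/dM = 26.039 − 0.334M = -20.05300.
η = (dQ/dM)·(M/Q) = -20.05300 × (138/660.0340) = -4.193.
η < 0 ⇒ inferior good.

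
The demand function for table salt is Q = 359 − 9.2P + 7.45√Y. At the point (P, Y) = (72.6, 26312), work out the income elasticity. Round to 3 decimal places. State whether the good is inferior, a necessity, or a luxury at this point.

0.672 (necessity)

At P = 72.6, Y = 26312: Q = 899.543.
Holding P constant, ∂Q/∂Y = 7.45/(2√Y) = 0.0229641.
η_Y = (∂Q/∂Y)·(Y/Q) = 0.0229641 × (26312/899.543) = 0.672.
Since 0 < η < 1, this is a necessity.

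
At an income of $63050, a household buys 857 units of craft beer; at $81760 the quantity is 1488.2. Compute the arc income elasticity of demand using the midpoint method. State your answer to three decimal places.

ΔQ = 1488.2 − 857 = 631.2; midpoint Q̄ = (857 + 1488.2)/2 = 1172.6.
ΔI = 81760 − 63050 = 18710; midpoint Ī = (63050 + 81760)/2 = 72405.
η = (ΔQ/Q̄) ÷ (ΔI/Ī) = (631.2/1172.6) ÷ (18710/72405) = 2.083.

2.083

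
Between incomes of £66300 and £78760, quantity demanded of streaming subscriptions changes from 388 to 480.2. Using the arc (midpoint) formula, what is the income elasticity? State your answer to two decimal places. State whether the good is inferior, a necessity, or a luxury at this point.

ΔQ = 480.2 − 388 = 92.2; midpoint Q̄ = (388 + 480.2)/2 = 434.1.
ΔI = 78760 − 66300 = 12460; midpoint Ī = (66300 + 78760)/2 = 72530.
η = (ΔQ/Q̄) ÷ (ΔI/Ī) = (92.2/434.1) ÷ (12460/72530) = 1.24.
η > 1 ⇒ luxury.

1.24 (luxury)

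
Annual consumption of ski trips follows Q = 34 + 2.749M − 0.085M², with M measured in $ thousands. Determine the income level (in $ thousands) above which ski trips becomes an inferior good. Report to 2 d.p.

16.17

dQ/dM = 2.749 − 0.17M.
The good is inferior where dQ/dM < 0. Setting dQ/dM = 0 gives M = 2.749 / 0.17 = 16.17.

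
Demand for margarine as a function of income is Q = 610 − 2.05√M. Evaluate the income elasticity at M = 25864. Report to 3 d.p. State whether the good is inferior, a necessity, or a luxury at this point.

-0.588 (inferior good)

At M = 25864: Q = 280.313.
dQ/dM = -2.05/(2√M) = -0.00637347 at this income.
η = (dQ/dM)·(M/Q) = -0.00637347 × (25864/280.313) = -0.588.
Since η < 0, the good is an inferior good.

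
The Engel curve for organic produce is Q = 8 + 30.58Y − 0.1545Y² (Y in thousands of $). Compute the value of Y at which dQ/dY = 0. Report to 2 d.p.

98.96

dQ/dY = 30.58 − 0.309Y.
The good is inferior where dQ/dY < 0. Setting dQ/dY = 0 gives Y = 30.58 / 0.309 = 98.96.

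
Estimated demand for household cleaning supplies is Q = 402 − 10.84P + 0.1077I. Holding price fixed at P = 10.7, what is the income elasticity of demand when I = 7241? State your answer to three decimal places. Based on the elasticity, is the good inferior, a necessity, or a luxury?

At P = 10.7, I = 7241: Q = 1065.868.
Holding P constant, ∂Q/∂I = 0.1077.
η_I = (∂Q/∂I)·(I/Q) = 0.1077 × (7241/1065.868) = 0.732.
Since 0 < η < 1, this is a necessity.

0.732 (necessity)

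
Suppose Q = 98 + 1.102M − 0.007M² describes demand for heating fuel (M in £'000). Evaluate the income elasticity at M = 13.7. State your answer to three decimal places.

0.112

At M = 13.7: Q = 111.7836.
dQ/dM = 1.102 − 0.014M = 0.91020.
η = (dQ/dM)·(M/Q) = 0.91020 × (13.7/111.7836) = 0.112.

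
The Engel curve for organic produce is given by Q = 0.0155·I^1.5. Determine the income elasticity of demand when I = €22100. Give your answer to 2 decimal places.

1.50

For Q = A·I^β the income elasticity is constant and equal to β.
Here β = 1.5, so η = 1.50.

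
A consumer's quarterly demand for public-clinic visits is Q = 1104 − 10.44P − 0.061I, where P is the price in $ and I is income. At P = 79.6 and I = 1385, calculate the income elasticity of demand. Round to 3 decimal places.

-0.448

At P = 79.6, I = 1385: Q = 188.491.
Holding P constant, ∂Q/∂I = −0.061.
η_I = (∂Q/∂I)·(I/Q) = -0.061 × (1385/188.491) = -0.448.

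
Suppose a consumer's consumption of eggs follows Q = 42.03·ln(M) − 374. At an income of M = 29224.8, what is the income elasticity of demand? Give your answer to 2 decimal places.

At M = 29224.8: Q = 58.185.
dQ/dM = 42.03/M = 0.00143816 at this income.
η = (dQ/dM)·(M/Q) = 0.00143816 × (29224.8/58.185) = 0.72.

0.72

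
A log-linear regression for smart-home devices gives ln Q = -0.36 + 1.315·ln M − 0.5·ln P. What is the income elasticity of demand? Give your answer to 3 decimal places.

In a log-linear demand, the coefficient on ln M is the income elasticity.
So η = 1.315.

1.315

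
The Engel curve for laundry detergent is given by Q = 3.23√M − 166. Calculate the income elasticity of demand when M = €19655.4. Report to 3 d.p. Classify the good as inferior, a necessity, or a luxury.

0.789 (necessity)

At M = 19655.4: Q = 286.839.
dQ/dM = 3.23/(2√M) = 0.0115194 at this income.
η = (dQ/dM)·(M/Q) = 0.0115194 × (19655.4/286.839) = 0.789.
Since 0 < η < 1, the good is a necessity.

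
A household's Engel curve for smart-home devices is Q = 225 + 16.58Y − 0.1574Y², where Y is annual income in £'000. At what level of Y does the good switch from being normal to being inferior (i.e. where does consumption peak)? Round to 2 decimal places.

52.67

dQ/dY = 16.58 − 0.3148Y.
The good is inferior where dQ/dY < 0. Setting dQ/dY = 0 gives Y = 16.58 / 0.3148 = 52.67.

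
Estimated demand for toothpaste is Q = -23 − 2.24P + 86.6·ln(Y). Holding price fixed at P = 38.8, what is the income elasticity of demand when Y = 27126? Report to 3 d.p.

0.112

At P = 38.8, Y = 27126: Q = 774.122.
Holding P constant, ∂Q/∂Y = 86.6/Y = 0.00319251.
η_Y = (∂Q/∂Y)·(Y/Q) = 0.00319251 × (27126/774.122) = 0.112.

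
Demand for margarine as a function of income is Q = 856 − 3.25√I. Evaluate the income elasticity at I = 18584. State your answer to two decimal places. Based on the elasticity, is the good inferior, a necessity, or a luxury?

At I = 18584: Q = 412.950.
dQ/dI = -3.25/(2√I) = -0.0119202 at this income.
η = (dQ/dI)·(I/Q) = -0.0119202 × (18584/412.950) = -0.54.
Since η < 0, the good is an inferior good.

-0.54 (inferior good)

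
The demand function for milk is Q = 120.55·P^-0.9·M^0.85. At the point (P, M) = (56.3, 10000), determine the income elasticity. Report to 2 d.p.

0.85

For a multiplicative demand Q = A·P^α·M^β, the income elasticity is β everywhere.
Here β = 0.85, so η = 0.85.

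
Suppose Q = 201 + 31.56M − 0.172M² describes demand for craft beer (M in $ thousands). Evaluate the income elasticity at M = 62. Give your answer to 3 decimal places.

0.424

At M = 62: Q = 1496.5520.
dQ/dM = 31.56 − 0.344M = 10.23200.
η = (dQ/dM)·(M/Q) = 10.23200 × (62/1496.5520) = 0.424.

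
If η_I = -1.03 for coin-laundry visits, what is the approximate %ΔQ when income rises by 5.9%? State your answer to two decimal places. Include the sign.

%ΔQ ≈ η × %ΔI = -1.03 × 5.9% = -6.08%.

-6.08%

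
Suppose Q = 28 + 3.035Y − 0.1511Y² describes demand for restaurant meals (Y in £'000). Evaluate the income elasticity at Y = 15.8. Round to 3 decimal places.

At Y = 15.8: Q = 38.2324.
dQ/dY = 3.035 − 0.3022Y = -1.73976.
η = (dQ/dY)·(Y/Q) = -1.73976 × (15.8/38.2324) = -0.719.

-0.719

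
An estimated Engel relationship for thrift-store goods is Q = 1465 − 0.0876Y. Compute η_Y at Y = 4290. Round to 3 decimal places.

At Y = 4290: Q = 1089.196.
dQ/dY = −0.0876.
η = (dQ/dY)·(Y/Q) = -0.0876 × (4290/1089.196) = -0.345.

-0.345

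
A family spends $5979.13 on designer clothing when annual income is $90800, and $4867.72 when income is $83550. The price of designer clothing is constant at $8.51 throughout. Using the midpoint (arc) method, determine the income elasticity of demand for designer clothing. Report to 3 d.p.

With a constant price, Q₁ = 5979.13/8.51 = 702.600 and Q₂ = 4867.72/8.51 = 572.000 (equivalently, work directly with expenditure since P cancels).
Midpoint %ΔQ = (4867.72 − 5979.13)/5423.43 = -0.20493; midpoint %ΔI = (83550 − 90800)/87175 = -0.08317.
η = -0.20493 / -0.08317 = 2.464.

2.464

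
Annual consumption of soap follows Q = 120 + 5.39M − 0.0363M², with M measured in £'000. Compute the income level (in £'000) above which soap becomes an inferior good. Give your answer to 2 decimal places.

dQ/dM = 5.39 − 0.0726M.
The good is inferior where dQ/dM < 0. Setting dQ/dM = 0 gives M = 5.39 / 0.0726 = 74.24.

74.24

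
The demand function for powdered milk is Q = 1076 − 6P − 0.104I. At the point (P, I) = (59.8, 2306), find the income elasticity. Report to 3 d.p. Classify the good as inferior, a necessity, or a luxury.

At P = 59.8, I = 2306: Q = 477.376.
Holding P constant, ∂Q/∂I = −0.104.
η_I = (∂Q/∂I)·(I/Q) = -0.104 × (2306/477.376) = -0.502.
Since η < 0, this is an inferior good.

-0.502 (inferior good)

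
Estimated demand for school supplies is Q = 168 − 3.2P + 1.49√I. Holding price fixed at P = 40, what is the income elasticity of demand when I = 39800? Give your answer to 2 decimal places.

At P = 40, I = 39800: Q = 337.254.
Holding P constant, ∂Q/∂I = 1.49/(2√I) = 0.00373435.
η_I = (∂Q/∂I)·(I/Q) = 0.00373435 × (39800/337.254) = 0.44.

0.44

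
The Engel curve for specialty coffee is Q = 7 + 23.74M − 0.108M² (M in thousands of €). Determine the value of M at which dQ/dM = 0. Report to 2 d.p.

109.91

dQ/dM = 23.74 − 0.216M.
The good is inferior where dQ/dM < 0. Setting dQ/dM = 0 gives M = 23.74 / 0.216 = 109.91.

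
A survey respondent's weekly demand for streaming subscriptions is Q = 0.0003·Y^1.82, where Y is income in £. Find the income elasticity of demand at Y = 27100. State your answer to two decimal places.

For Q = A·Y^β the income elasticity is constant and equal to β.
Here β = 1.82, so η = 1.82.

1.82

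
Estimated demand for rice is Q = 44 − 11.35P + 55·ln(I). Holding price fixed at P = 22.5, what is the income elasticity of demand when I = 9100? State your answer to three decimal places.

0.190

At P = 22.5, I = 9100: Q = 290.007.
Holding P constant, ∂Q/∂I = 55/I = 0.00604396.
η_I = (∂Q/∂I)·(I/Q) = 0.00604396 × (9100/290.007) = 0.190.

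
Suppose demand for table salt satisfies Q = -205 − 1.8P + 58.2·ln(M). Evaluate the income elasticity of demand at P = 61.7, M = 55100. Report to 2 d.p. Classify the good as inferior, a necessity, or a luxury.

0.18 (necessity)

At P = 61.7, M = 55100: Q = 319.304.
Holding P constant, ∂Q/∂M = 58.2/M = 0.00105626.
η_M = (∂Q/∂M)·(M/Q) = 0.00105626 × (55100/319.304) = 0.18.
Since 0 < η < 1, this is a necessity.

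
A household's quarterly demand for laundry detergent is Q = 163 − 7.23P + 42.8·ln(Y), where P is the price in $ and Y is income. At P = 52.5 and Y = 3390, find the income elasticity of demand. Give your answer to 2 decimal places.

0.33

At P = 52.5, Y = 3390: Q = 131.328.
Holding P constant, ∂Q/∂Y = 42.8/Y = 0.0126254.
η_Y = (∂Q/∂Y)·(Y/Q) = 0.0126254 × (3390/131.328) = 0.33.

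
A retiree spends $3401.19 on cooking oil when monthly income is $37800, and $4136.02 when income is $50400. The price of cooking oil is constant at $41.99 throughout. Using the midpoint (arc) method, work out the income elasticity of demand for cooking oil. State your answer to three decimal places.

0.682

With a constant price, Q₁ = 3401.19/41.99 = 81.000 and Q₂ = 4136.02/41.99 = 98.500 (equivalently, work directly with expenditure since P cancels).
Midpoint %ΔQ = (4136.02 − 3401.19)/3768.61 = 0.19499; midpoint %ΔI = (50400 − 37800)/44100 = 0.28571.
η = 0.19499 / 0.28571 = 0.682.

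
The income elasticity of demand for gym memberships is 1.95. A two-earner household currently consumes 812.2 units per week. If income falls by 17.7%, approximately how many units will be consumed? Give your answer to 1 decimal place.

%ΔQ ≈ η × %ΔI = 1.95 × (-17.7%) = -34.515%.
New Q ≈ 812.2 × (1 − 0.34515) = 531.9.

531.9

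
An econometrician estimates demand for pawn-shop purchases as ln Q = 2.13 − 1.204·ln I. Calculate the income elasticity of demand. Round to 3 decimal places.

In a log-linear demand, the coefficient on ln I is the income elasticity.
So η = -1.204.

-1.204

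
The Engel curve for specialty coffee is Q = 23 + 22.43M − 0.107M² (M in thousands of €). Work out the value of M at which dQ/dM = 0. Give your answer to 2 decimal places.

104.81

dQ/dM = 22.43 − 0.214M.
The good is inferior where dQ/dM < 0. Setting dQ/dM = 0 gives M = 22.43 / 0.214 = 104.81.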